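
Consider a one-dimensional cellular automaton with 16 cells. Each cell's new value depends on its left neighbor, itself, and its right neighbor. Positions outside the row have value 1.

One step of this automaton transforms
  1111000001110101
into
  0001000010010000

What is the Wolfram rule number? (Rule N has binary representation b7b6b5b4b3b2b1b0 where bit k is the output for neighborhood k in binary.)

66

position 0: 111 → 0  (bit 7 = 0)
position 3: 110 → 1  (bit 6 = 1)
position 12: 101 → 0  (bit 5 = 0)
position 4: 100 → 0  (bit 4 = 0)
position 9: 011 → 0  (bit 3 = 0)
position 13: 010 → 0  (bit 2 = 0)
position 8: 001 → 1  (bit 1 = 1)
position 5: 000 → 0  (bit 0 = 0)
bits b7..b0 = 01000010 = 66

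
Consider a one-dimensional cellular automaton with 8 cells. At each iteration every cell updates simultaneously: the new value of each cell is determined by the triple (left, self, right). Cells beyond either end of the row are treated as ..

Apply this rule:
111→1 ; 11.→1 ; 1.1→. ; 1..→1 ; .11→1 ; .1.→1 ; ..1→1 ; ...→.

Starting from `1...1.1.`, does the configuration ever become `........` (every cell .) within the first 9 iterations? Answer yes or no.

11.11.11
11.11.11  (fixed point — unchanged through iteration 9)
iteration 9 is 11.11.11, still not uniform .

no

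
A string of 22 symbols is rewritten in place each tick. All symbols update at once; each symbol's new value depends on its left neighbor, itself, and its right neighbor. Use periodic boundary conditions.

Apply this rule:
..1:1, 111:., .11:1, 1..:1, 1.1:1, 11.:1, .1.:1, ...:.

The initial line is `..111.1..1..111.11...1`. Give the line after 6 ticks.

.....1111111..........

111.111111111.11111.11
..111.......111...111.
.11.11.....11.11.11.11
1111111...111111111111
......11.11...........
.....1111111..........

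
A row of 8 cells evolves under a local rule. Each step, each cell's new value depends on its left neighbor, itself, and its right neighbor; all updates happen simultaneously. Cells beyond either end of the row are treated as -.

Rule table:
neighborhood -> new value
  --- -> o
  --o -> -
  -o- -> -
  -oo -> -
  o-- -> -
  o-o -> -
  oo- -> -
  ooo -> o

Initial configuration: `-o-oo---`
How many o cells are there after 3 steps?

5

------oo
ooooo---
-ooo--oo
count of o: 5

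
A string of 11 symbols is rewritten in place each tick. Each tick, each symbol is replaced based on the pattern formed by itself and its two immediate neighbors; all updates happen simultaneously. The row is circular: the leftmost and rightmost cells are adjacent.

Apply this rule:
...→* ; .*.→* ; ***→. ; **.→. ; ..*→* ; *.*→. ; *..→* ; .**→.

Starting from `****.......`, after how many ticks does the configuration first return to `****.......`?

tick 1: ....*******
tick 2: ****.......

2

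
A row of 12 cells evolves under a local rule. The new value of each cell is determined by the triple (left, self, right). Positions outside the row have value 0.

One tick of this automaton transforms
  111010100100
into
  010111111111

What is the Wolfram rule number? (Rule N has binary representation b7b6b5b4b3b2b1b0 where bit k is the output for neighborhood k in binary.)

position 1: 111 → 1  (bit 7 = 1)
position 2: 110 → 0  (bit 6 = 0)
position 3: 101 → 1  (bit 5 = 1)
position 7: 100 → 1  (bit 4 = 1)
position 0: 011 → 0  (bit 3 = 0)
position 4: 010 → 1  (bit 2 = 1)
position 8: 001 → 1  (bit 1 = 1)
position 11: 000 → 1  (bit 0 = 1)
bits b7..b0 = 10110111 = 183

183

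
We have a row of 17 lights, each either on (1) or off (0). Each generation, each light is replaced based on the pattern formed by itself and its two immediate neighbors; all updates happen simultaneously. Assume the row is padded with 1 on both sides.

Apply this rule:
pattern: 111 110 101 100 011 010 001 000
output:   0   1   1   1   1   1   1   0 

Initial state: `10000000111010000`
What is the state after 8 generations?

10011000110000011

11000001101111001
01100011111001111
11110110001111000
00011111011001101
10110001111111111
11111011000000000
00001111100000001
10011000110000011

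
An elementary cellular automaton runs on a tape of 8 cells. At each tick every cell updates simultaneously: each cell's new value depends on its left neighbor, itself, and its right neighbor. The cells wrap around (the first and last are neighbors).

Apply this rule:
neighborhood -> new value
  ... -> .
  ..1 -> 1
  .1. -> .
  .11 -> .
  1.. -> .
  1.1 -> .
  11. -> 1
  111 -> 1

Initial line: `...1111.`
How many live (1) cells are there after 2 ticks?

..1.111.
.1...11.
count of 1: 3

3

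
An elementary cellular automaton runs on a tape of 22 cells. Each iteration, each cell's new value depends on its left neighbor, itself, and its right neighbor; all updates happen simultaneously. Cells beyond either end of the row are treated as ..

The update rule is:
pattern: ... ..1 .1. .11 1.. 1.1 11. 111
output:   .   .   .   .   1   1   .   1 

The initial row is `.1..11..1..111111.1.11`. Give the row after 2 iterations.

..1...1..1..1111.1.1..
...1...1..1..11.1.1.1.

...1...1..1..11.1.1.1.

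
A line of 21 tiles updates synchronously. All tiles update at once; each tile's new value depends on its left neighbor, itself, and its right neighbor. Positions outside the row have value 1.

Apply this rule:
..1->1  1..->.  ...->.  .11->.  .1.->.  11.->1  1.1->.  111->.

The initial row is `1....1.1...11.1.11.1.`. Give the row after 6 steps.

1...1.....1.1....1...
1..1.....1......1...1
1.1.....1......1...1.
1......1......1...1..
1.....1......1...1..1
1....1......1...1..1.

1....1......1...1..1.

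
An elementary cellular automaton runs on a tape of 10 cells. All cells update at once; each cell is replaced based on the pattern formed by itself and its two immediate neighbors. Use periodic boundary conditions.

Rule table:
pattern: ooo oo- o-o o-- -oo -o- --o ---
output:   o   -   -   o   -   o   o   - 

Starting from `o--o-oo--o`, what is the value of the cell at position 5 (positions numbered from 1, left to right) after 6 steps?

step 1: -ooo---oo-
step 2: o-o-o-o--o
step 3: --o-o-ooo-
step 4: -oo-o--o-o
step 5: ----oooo-o
step 6: o--o-oo--o
position 5 holds -

-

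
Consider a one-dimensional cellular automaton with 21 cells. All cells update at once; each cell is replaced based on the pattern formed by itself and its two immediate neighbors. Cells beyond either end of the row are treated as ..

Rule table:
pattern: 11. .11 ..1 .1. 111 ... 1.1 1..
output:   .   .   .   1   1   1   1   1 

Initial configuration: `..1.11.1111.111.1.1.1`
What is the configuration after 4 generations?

generation 1: 1.11..1.11.1.1.111111
generation 2: 11..1.11..11111.1111.
generation 3: ..1.11..1..111.1.11.1
generation 4: 1.11..1.11..1.111..11

1.11..1.11..1.111..11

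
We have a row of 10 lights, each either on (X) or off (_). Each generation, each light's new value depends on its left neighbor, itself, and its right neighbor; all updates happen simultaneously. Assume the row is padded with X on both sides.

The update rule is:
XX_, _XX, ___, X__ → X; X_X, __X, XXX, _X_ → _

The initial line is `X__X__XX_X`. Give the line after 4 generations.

_X__X_XX_X

XX__X_XX_X
_XX___XX_X
_XXXX_XX_X
_X__X_XX_X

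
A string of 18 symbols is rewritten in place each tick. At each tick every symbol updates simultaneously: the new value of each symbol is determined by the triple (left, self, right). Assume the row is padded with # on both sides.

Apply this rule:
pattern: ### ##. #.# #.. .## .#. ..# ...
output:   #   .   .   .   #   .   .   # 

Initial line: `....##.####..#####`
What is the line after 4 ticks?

.#.##....###.#####

tick 1: .##.#..###...#####
tick 2: .#.....##..#.#####
tick 3: ...###.#.....#####
tick 4: .#.##....###.#####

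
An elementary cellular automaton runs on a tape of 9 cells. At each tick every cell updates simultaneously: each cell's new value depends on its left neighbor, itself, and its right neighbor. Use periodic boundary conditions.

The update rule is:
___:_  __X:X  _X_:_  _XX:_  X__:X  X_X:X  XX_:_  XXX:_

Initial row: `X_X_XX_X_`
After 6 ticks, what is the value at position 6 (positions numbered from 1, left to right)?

_X_X__X_X
X_X_XX_X_  (repeats tick 0; period 2)
tick 6: X_X_XX_X_
position 6 holds X

X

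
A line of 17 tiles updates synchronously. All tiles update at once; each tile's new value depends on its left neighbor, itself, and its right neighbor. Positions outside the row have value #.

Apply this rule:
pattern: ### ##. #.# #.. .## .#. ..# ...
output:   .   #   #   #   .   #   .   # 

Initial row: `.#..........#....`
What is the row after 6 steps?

step 1: ###########.####.
step 2: ..........##...##
step 3: #########..###...
step 4: ........##...###.
step 5: #######..###...##
step 6: ......##...###...

......##...###...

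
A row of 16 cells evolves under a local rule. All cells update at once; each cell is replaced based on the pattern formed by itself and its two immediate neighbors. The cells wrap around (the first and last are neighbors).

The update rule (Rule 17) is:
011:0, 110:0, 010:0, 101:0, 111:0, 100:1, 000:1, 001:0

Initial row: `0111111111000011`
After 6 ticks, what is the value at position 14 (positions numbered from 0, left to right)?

1

0000000000111000
1111111110000111
0000000001110000
1111111100001111
0000000011100000
1111111000011111
position 14 holds 1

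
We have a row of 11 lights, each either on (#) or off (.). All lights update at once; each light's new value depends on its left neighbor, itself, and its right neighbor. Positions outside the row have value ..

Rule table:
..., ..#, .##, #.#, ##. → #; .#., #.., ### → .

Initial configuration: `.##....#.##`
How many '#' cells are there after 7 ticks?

###.###.###
#.###.###.#
.##.###.##.
#####.####.
#...###..#.
..###.#.#..
###.##.#..#
count of #: 7

7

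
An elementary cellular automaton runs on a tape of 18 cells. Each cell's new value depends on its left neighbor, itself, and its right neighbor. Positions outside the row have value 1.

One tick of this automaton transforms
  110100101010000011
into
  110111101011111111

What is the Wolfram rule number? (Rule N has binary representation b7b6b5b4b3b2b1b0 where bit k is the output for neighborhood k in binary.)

position 0: 111 → 1  (bit 7 = 1)
position 1: 110 → 1  (bit 6 = 1)
position 2: 101 → 0  (bit 5 = 0)
position 4: 100 → 1  (bit 4 = 1)
position 16: 011 → 1  (bit 3 = 1)
position 3: 010 → 1  (bit 2 = 1)
position 5: 001 → 1  (bit 1 = 1)
position 12: 000 → 1  (bit 0 = 1)
bits b7..b0 = 11011111 = 223

223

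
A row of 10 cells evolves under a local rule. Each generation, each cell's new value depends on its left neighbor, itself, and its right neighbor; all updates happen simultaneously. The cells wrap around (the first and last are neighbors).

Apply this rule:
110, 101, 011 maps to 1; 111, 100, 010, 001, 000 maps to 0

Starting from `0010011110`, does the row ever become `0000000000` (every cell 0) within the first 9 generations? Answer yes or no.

yes

0000010010
0000000000
all cells are 0 at generation 2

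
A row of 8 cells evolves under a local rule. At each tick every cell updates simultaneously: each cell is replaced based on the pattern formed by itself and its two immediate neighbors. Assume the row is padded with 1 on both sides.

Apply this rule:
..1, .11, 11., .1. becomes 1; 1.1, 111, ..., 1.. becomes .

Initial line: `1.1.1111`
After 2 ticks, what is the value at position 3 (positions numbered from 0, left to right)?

.

1.1.1...
1.1.1..1
position 3 holds .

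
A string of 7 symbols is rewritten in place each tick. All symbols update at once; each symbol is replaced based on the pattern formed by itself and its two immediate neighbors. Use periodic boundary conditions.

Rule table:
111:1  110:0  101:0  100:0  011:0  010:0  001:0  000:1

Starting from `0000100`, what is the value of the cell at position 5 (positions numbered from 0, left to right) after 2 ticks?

0

1110001
1100100
position 5 holds 0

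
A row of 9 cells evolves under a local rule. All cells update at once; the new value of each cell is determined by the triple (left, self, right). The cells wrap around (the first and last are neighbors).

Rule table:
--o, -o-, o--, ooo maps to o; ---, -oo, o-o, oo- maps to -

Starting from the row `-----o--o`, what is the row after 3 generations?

-o-o--oo-

o---ooooo
-o-o-oooo
-o-o--oo-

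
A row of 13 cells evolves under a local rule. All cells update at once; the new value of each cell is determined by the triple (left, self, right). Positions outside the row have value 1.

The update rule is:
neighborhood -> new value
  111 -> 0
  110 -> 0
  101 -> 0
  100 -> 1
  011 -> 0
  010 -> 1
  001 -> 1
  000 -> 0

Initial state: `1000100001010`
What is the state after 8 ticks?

0011111110001

0101110011010
0100001100010
0110010010110
0001111110000
1010000001001
0011000011110
1100100100000
0011111110001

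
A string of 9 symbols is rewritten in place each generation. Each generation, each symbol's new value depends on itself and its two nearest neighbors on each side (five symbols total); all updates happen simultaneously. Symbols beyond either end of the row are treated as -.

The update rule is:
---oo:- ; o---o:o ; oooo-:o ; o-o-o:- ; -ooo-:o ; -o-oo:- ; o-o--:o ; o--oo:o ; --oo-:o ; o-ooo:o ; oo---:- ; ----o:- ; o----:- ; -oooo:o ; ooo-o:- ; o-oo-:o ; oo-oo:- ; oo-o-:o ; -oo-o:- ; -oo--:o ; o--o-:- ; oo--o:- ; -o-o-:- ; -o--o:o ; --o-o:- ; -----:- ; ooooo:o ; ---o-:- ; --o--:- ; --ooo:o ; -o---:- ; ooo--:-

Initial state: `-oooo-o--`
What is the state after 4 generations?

-ooo-oo--
-oo--oo--
-oo-ooo--
-o--oo---

-o--oo---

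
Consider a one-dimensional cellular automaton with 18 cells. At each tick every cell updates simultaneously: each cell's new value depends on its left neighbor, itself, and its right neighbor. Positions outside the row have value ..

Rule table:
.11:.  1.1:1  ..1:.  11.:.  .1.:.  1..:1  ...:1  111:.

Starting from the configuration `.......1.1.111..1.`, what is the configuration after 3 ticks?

111111..1.1...1..1
......1..1.11..1..
11111..1..1..1..11

11111..1..1..1..11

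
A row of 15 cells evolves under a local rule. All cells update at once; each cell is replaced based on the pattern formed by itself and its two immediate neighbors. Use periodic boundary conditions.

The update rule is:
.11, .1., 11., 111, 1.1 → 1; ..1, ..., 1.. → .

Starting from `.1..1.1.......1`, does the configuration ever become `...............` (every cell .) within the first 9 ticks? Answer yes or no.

11..111.......1
11..111.......1  (fixed point — unchanged through tick 9)
tick 9 is 11..111.......1, still not uniform .

no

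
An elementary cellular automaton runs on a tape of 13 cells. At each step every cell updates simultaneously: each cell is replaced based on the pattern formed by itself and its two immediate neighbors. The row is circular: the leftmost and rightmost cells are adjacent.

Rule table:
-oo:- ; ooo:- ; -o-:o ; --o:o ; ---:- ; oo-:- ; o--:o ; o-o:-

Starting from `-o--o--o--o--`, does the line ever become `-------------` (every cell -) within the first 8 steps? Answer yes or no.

oooooooooooo-
-------------
all cells are - at step 2

yes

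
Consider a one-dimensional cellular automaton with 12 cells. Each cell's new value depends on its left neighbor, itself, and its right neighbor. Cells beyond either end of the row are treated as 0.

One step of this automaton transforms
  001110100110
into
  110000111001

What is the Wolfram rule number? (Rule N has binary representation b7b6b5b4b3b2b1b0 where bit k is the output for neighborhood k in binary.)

position 3: 111 → 0  (bit 7 = 0)
position 4: 110 → 0  (bit 6 = 0)
position 5: 101 → 0  (bit 5 = 0)
position 7: 100 → 1  (bit 4 = 1)
position 2: 011 → 0  (bit 3 = 0)
position 6: 010 → 1  (bit 2 = 1)
position 1: 001 → 1  (bit 1 = 1)
position 0: 000 → 1  (bit 0 = 1)
bits b7..b0 = 00010111 = 23

23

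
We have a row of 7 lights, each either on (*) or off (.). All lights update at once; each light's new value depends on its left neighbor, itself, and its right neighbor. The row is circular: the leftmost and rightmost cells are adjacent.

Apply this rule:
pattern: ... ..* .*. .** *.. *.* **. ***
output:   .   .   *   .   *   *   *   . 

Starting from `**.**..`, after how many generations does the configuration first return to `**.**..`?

.**.**.
..**.**
*..**.*
**..**.
.**..**
*.**..*
**.**..

7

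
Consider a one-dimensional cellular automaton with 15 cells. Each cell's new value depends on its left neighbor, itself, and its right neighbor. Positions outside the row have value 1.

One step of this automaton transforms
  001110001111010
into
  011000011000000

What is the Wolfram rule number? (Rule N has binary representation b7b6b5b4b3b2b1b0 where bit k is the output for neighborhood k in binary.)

10

position 3: 111 → 0  (bit 7 = 0)
position 4: 110 → 0  (bit 6 = 0)
position 12: 101 → 0  (bit 5 = 0)
position 0: 100 → 0  (bit 4 = 0)
position 2: 011 → 1  (bit 3 = 1)
position 13: 010 → 0  (bit 2 = 0)
position 1: 001 → 1  (bit 1 = 1)
position 6: 000 → 0  (bit 0 = 0)
bits b7..b0 = 00001010 = 10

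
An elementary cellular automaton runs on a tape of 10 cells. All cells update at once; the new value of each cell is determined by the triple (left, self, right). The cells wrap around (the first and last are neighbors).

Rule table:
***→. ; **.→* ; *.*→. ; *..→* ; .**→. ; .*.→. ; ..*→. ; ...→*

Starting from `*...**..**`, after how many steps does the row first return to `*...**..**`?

step 1: ***..**...
step 2: ..**..***.
step 3: *..**...**
step 4: **..***...
step 5: .**...***.
step 6: ..***...**
step 7: *...***..*
step 8: ***...**..
step 9: ..***..**.
step 10: *...**..**

10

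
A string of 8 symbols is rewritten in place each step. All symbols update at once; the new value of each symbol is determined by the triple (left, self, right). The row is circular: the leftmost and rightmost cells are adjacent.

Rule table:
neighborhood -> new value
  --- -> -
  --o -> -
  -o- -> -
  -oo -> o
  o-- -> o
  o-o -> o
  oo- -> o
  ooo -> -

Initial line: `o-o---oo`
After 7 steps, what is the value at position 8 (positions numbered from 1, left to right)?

o

oo-o--o-
ooo-o--o
--oo-o-o
o-ooo-o-
-oo-oo-o
ooooooo-
o-----oo
position 8 holds o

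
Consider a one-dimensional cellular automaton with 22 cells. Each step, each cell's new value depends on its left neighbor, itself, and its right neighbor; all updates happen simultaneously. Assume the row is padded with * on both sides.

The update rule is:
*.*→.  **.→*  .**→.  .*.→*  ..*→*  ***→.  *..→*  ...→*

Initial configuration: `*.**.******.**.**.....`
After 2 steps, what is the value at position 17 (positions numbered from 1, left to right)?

.

step 1: *..*......*..*..******
step 2: ****************......
position 17 holds .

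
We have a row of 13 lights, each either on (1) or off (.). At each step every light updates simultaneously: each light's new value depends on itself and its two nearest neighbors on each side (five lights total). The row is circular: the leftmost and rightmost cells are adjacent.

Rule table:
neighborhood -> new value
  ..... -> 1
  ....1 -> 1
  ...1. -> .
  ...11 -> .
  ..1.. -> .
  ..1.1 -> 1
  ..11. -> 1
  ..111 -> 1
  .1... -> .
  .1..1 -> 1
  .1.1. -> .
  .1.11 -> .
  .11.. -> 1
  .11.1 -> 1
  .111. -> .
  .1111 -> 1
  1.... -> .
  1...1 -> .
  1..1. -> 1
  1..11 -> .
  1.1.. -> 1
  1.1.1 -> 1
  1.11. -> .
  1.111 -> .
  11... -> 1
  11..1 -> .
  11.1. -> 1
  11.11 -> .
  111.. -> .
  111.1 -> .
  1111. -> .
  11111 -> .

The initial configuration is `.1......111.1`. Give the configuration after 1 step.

.1..111.1..11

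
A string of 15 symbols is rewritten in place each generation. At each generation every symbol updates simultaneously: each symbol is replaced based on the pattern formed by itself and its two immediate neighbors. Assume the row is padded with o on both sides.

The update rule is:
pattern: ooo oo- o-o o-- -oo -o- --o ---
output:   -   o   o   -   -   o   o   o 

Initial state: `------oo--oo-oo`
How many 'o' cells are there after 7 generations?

8

-ooooo-o-o-oo--
o----oooooo-o-o
o-ooo-----oooo-
oo--o-oooo---oo
-o-ooo---o-oo--
ooo--o-oooo-o-o
--o-ooo---oooo-
count of o: 8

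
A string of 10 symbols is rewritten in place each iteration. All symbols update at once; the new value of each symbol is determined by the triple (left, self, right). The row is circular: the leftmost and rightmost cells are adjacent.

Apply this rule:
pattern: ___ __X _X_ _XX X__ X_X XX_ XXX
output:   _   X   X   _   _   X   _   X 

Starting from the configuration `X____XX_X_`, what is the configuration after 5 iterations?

X___X__XXX
___XX_X_XX
__X__XXX__
_XX_X_X___
X__XXXX___

X__XXXX___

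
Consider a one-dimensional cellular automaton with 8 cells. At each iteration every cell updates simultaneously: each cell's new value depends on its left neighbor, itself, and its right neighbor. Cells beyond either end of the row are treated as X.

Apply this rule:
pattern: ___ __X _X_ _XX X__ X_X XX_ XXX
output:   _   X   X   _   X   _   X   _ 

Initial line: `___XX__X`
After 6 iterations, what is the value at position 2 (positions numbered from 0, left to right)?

X_X_XXX_
X_X___X_
X_XX_XX_
X__X__X_
XXXXXXX_
______X_
position 2 holds _

_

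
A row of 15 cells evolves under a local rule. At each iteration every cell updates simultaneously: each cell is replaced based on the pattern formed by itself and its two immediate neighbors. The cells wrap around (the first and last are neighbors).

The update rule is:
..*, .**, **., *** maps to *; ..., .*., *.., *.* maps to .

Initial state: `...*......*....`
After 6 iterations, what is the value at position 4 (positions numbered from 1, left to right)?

.

..*......*.....
.*......*......
*......*.......
......*.......*
.....*.......*.
....*.......*..
position 4 holds .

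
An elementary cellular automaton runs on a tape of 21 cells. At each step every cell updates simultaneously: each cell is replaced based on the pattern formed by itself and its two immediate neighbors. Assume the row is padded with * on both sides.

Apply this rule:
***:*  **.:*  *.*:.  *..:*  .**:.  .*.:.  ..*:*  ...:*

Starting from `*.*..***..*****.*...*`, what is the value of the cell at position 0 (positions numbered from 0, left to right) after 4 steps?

*

*..**.****.****..***.
***.*..***..*****.**.
***..**.****.****..*.
*****.*..***..*****..
position 0 holds *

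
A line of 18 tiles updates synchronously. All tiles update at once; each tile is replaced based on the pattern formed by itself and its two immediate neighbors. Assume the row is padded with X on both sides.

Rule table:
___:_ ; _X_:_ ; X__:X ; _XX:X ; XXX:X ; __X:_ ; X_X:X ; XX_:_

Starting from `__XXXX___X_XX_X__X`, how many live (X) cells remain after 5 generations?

generation 1: X_XXX_X___XX_X_X_X
generation 2: _XXX_X_X__X_X_X_XX
generation 3: XXX_X_X_X__X_X_XXX
generation 4: XX_X_X_X_X__X_XXXX
generation 5: X_X_X_X_X_X__XXXXX
count of X: 11

11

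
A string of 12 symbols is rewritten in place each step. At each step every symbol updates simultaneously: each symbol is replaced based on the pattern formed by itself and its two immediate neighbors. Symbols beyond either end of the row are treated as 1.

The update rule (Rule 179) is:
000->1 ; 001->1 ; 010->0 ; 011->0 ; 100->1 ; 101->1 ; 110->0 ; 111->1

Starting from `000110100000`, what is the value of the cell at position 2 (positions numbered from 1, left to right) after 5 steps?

111001011111
110110101111
101001010111
010110101011
101001010101
position 2 holds 0

0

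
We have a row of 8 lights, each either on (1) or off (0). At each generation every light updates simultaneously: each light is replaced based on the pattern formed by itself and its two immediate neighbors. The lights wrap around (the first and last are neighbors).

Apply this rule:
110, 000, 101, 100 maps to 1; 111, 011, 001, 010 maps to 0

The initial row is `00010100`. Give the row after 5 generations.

11001011
01100100
00110011
10011001
11001100

11001100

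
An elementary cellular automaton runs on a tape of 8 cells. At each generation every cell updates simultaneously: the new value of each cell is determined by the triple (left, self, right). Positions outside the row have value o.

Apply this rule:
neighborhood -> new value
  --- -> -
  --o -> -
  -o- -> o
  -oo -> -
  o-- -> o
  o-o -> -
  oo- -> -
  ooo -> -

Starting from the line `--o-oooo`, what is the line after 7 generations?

generation 1: o-o-----
generation 2: --oo----
generation 3: o---o---
generation 4: -o--oo--
generation 5: -oo---o-
generation 6: ---o--o-
generation 7: o--oo-o-

o--oo-o-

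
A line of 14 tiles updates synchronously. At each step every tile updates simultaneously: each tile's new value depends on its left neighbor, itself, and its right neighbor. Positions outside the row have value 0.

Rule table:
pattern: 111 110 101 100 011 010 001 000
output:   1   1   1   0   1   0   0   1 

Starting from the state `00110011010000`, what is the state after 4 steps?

step 1: 10110011100111
step 2: 01110011100111
step 3: 01110011100111  (fixed point — unchanged through step 4)

01110011100111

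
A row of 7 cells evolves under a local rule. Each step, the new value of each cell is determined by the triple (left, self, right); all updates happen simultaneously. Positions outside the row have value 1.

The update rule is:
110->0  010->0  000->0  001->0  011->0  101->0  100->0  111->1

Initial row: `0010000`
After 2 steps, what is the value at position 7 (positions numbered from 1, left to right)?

0

0000000
0000000
position 7 holds 0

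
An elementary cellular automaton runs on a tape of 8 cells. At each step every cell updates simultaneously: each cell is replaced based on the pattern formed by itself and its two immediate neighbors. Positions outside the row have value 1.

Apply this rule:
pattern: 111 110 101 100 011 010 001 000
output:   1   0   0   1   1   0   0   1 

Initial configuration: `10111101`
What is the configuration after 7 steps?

11000001

00111001
10110101
00100001
10011101
01011001
00010101
11000001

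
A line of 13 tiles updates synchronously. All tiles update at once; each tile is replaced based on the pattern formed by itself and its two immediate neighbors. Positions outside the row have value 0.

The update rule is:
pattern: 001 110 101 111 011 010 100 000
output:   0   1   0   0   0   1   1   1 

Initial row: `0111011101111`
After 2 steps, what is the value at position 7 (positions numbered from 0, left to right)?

1

0001000100001
1101110111101
position 7 holds 1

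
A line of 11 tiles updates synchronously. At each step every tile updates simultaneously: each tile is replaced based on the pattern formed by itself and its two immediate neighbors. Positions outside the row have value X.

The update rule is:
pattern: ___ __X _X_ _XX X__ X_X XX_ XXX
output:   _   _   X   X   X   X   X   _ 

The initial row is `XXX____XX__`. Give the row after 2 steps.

X_XXX__X_XX

step 1: __XX___XXX_
step 2: X_XXX__X_XX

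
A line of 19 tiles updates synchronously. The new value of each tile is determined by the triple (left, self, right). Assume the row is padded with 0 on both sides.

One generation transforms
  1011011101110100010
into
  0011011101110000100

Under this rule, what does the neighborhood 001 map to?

1

At position 16 the neighborhood is 001; the next row has 1 there.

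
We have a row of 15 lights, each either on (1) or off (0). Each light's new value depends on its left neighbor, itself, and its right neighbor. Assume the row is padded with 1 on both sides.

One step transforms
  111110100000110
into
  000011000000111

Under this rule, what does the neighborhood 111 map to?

At position 0 the neighborhood is 111; the next row has 0 there.

0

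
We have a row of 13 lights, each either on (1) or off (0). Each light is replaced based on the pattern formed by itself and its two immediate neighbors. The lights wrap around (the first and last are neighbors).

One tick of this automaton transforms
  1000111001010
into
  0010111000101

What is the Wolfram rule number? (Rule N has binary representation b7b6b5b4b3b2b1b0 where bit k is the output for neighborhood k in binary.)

233

position 5: 111 → 1  (bit 7 = 1)
position 6: 110 → 1  (bit 6 = 1)
position 10: 101 → 1  (bit 5 = 1)
position 1: 100 → 0  (bit 4 = 0)
position 4: 011 → 1  (bit 3 = 1)
position 0: 010 → 0  (bit 2 = 0)
position 3: 001 → 0  (bit 1 = 0)
position 2: 000 → 1  (bit 0 = 1)
bits b7..b0 = 11101001 = 233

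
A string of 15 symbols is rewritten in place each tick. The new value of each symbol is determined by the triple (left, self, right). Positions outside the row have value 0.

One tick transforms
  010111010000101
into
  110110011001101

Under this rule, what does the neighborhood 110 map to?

At position 5 the neighborhood is 110; the next row has 0 there.

0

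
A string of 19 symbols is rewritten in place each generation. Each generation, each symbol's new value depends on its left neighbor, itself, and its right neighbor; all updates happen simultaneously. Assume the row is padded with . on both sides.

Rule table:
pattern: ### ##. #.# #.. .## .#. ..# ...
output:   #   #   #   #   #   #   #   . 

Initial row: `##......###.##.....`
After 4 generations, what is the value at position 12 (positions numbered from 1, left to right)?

###....########....
####..##########...
#################..
##################.
position 12 holds #

#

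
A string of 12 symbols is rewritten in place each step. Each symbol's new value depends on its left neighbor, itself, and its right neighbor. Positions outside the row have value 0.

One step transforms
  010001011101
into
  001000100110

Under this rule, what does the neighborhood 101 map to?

1

At position 6 the neighborhood is 101; the next row has 1 there.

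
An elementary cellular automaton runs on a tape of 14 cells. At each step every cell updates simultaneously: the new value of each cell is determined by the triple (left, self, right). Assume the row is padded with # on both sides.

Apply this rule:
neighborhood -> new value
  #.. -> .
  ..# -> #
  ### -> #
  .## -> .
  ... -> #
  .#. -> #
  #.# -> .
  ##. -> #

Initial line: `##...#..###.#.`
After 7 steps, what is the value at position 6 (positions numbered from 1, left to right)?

step 1: ##.###.#.##.#.
step 2: ##..##.#..#.#.
step 3: ##.#.#.#.##.#.
step 4: ##.#.#.#..#.#.
step 5: ##.#.#.#.##.#.  (repeats step 3; period 2)
step 7: ##.#.#.#.##.#.
position 6 holds #

#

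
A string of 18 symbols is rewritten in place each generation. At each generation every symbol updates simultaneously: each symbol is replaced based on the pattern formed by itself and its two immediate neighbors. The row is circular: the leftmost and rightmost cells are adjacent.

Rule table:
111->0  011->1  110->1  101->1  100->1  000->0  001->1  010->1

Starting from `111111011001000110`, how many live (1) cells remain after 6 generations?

generation 1: 100001111111101111
generation 2: 110011000000111000
generation 3: 111111100001101101
generation 4: 000000110011111111
generation 5: 100001111110000001
generation 6: 110011000011000011
count of 1: 8

8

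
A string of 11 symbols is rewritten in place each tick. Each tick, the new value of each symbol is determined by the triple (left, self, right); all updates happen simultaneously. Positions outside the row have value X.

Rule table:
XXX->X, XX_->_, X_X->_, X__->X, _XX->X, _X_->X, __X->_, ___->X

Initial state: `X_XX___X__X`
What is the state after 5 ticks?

__X_XX_XX_X
X_X_X__X__X
__X_XX_XX_X  (repeats tick 1; period 2)
tick 5: __X_XX_XX_X

__X_XX_XX_X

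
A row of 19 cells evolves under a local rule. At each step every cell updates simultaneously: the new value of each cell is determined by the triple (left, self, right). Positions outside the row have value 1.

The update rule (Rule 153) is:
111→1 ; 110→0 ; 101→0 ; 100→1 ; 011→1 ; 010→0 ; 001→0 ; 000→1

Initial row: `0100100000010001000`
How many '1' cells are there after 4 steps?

12

0010011111001100110
1001011110101010100
0100011100000000010
0011011011111111000
count of 1: 12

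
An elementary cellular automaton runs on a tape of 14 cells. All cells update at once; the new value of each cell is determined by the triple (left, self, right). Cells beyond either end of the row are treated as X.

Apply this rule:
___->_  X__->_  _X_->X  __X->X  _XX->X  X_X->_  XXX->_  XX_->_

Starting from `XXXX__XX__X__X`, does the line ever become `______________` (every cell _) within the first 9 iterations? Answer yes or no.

no

_____XX__XX_XX
____XX__XX__X_
___XX__XX__XX_
__XX__XX__XX__
_XX__XX__XX__X
_X__XX__XX__XX
_X_XX__XX__XX_
_X_X__XX__XX__
_X_X_XX__XX__X
iteration 9 is _X_X_XX__XX__X, still not uniform _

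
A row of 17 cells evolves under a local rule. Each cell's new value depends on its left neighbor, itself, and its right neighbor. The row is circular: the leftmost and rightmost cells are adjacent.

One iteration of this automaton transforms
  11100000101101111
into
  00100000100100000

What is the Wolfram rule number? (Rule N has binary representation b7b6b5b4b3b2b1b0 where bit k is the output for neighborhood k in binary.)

68

position 0: 111 → 0  (bit 7 = 0)
position 2: 110 → 1  (bit 6 = 1)
position 9: 101 → 0  (bit 5 = 0)
position 3: 100 → 0  (bit 4 = 0)
position 10: 011 → 0  (bit 3 = 0)
position 8: 010 → 1  (bit 2 = 1)
position 7: 001 → 0  (bit 1 = 0)
position 4: 000 → 0  (bit 0 = 0)
bits b7..b0 = 01000100 = 68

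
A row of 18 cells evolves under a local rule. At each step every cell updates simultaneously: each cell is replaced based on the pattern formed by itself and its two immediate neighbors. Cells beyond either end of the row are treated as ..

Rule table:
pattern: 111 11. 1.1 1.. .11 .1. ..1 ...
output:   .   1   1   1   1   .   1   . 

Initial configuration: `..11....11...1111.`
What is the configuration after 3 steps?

step 1: .1111..1111.11..11
step 2: 11..1111..11111111
step 3: 11111..1111......1

11111..1111......1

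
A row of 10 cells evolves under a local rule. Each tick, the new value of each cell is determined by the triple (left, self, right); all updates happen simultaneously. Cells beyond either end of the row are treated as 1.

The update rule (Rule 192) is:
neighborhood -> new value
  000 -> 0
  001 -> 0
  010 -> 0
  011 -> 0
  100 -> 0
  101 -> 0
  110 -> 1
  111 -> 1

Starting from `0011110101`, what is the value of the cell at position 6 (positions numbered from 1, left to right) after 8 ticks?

0

0001110000
0000110000
0000010000
0000000000
0000000000  (fixed point — unchanged through tick 8)
position 6 holds 0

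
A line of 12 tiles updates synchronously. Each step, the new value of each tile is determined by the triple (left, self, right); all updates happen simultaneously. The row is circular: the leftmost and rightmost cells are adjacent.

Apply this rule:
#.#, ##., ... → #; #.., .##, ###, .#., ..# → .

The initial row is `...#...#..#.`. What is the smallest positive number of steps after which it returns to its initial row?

step 1: ##...#......
step 2: .#.#...####.
step 3: ..#..#....#.
step 4: #......##...
step 5: ..####..#.#.
step 6: #....#...#..
step 7: ..##...#....
step 8: #..#.#...###
step 9: #...#..#....
step 10: ..#......##.
step 11: #...####..#.
step 12: ..#....#...#
step 13: ....##...#..
step 14: ###..#.#...#
step 15: ..#...#..#..
step 16: #...#......#
step 17: #.#...####..
step 18: .#..#....#..
step 19: ......##...#
step 20: .####..#.#..
step 21: ....#...#..#
step 22: .##...#.....
step 23: ..#.#...####
step 24: ...#..#....#
step 25: .#......##..
step 26: ...####..#.#
step 27: .#....#...#.
step 28: ...##...#...
step 29: ##..#.#...##
step 30: .#...#..#...
step 31: ...#......##
step 32: .#...####..#
step 33: #..#....#...
step 34: .....##...#.
step 35: ####..#.#...
step 36: ...#...#..#.

36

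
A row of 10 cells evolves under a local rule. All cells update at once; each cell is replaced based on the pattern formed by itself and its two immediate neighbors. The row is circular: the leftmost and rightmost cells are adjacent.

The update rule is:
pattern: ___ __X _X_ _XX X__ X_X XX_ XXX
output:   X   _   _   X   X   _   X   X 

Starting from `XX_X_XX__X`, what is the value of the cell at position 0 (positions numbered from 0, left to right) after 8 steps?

XX___XXX_X
XXXX_XXX_X
XXXX_XXX_X  (fixed point — unchanged through step 8)
position 0 holds X

X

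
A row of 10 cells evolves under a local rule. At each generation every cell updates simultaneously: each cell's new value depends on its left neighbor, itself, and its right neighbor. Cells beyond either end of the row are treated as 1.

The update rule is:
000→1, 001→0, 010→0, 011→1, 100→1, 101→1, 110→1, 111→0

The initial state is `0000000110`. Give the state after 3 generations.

1111010110

1111110111
0000011100
1111010110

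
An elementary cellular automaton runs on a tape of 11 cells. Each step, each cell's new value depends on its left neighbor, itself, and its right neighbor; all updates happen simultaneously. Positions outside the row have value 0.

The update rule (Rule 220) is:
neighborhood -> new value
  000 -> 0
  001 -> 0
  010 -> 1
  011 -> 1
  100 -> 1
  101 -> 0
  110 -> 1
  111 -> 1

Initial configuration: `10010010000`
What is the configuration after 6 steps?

11011011111

step 1: 11011011000
step 2: 11011011100
step 3: 11011011110
step 4: 11011011111
step 5: 11011011111  (fixed point — unchanged through step 6)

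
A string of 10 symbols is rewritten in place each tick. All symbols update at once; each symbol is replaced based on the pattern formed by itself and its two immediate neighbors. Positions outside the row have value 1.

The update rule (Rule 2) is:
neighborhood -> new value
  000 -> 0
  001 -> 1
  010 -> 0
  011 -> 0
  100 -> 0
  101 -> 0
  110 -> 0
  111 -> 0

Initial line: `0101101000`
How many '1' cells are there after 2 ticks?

1

0000000001
0000000010
count of 1: 1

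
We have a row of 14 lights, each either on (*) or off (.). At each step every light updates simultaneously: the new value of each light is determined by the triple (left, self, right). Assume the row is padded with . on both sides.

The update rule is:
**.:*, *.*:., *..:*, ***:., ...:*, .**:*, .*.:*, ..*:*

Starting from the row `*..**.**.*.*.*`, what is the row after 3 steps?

*****.**.*.*.*

*****.**.*.*.*
*...*.**.*.*.*
*****.**.*.*.*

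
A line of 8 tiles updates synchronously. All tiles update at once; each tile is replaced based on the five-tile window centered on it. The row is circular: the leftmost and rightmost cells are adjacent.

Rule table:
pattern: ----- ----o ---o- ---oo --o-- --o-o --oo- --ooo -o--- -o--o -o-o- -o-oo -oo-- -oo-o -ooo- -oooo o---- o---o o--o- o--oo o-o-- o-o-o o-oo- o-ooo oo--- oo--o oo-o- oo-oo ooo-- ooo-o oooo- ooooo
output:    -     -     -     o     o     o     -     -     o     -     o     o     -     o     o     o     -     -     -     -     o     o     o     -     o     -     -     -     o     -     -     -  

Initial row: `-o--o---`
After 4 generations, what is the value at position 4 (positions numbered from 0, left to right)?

-

-o--oo--
-o----o-
-oo---o-
---o--o-
position 4 holds -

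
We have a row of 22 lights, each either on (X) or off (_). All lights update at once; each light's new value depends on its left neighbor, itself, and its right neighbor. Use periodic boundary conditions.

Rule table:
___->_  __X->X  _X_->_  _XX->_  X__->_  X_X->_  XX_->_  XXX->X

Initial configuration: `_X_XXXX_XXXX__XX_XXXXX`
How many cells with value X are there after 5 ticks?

____XX___XX__X____XXX_
___X____X___X____X_X__
__X____X___X____X_____
_X____X___X____X______
X____X___X____X_______
count of X: 4

4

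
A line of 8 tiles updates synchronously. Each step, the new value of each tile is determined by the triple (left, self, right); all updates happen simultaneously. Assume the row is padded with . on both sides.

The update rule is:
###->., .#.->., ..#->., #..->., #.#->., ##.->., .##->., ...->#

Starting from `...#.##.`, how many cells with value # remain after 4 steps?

step 1: ##......
step 2: ...#####
step 3: ##......  (repeats step 1; period 2)
step 4: ...#####
count of #: 5

5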